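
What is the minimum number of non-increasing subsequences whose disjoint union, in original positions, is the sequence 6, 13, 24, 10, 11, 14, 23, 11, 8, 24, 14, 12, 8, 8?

6

Place each on the leftmost legal pile:
6 → new pile 1 (tops now [6])
13 → new pile 2 (tops now [6, 13])
24 → new pile 3 (tops now [6, 13, 24])
10 → pile 2 (tops now [6, 10, 24])
11 → pile 3 (tops now [6, 10, 11])
14 → new pile 4 (tops now [6, 10, 11, 14])
23 → new pile 5 (tops now [6, 10, 11, 14, 23])
11 → pile 3 (tops now [6, 10, 11, 14, 23])
8 → pile 2 (tops now [6, 8, 11, 14, 23])
24 → new pile 6 (tops now [6, 8, 11, 14, 23, 24])
14 → pile 4 (tops now [6, 8, 11, 14, 23, 24])
12 → pile 4 (tops now [6, 8, 11, 12, 23, 24])
8 → pile 2 (tops now [6, 8, 11, 12, 23, 24])
8 → pile 2 (tops now [6, 8, 11, 12, 23, 24])
Six piles.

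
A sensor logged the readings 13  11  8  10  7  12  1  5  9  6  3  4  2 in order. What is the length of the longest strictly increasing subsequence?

3

Track the smallest tail for each achievable length (strict):
13 → extends → [13]
11 → replaces 13 → [11]
8 → replaces 11 → [8]
10 → extends → [8, 10]
7 → replaces 8 → [7, 10]
12 → extends → [7, 10, 12]
1 → replaces 7 → [1, 10, 12]
5 → replaces 10 → [1, 5, 12]
9 → replaces 12 → [1, 5, 9]
6 → replaces 9 → [1, 5, 6]
3 → replaces 5 → [1, 3, 6]
4 → replaces 6 → [1, 3, 4]
2 → replaces 3 → [1, 2, 4]
Three tails, so the longest strictly increasing subsequence has length 3 (e.g. 8, 10, 12).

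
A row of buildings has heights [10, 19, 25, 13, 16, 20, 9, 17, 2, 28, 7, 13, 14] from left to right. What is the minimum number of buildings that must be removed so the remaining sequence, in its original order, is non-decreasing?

8

Fewest deletions = n − (longest non-decreasing subsequence).
i:      1  2  3  4  5  6  7  8  9 10 11 12 13
a[i]:  10 19 25 13 16 20  9 17  2 28  7 13 14
dp:     1  2  3  2  3  4  1  4  1  5  2  3  4
max dp = 5, so deletions = 13 − 5 = 8.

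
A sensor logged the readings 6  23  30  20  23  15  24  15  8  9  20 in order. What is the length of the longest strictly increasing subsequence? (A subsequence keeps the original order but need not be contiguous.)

Track the smallest tail for each achievable length (strict):
6 → extends → [6]
23 → extends → [6, 23]
30 → extends → [6, 23, 30]
20 → replaces 23 → [6, 20, 30]
23 → replaces 30 → [6, 20, 23]
15 → replaces 20 → [6, 15, 23]
24 → extends → [6, 15, 23, 24]
15 → already a tail → [6, 15, 23, 24]
8 → replaces 15 → [6, 8, 23, 24]
9 → replaces 23 → [6, 8, 9, 24]
20 → replaces 24 → [6, 8, 9, 20]
Four tails, so the longest strictly increasing subsequence has length 4 (e.g. 6, 20, 23, 24).

4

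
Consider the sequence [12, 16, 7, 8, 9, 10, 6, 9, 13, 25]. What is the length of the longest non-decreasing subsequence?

6

Let dp[i] be the length of the longest such subsequence ending at index i:
i:      1  2  3  4  5  6  7  8  9 10
a[i]:  12 16  7  8  9 10  6  9 13 25
dp:     1  2  1  2  3  4  1  4  5  6
Maximum dp value is 6.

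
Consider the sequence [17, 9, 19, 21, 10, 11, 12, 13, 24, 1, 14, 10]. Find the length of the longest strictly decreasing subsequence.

3

Negate each value so 'decreasing' becomes 'increasing', then run patience tails on the negated sequence:
-17 → extends → [-17]
-9 → extends → [-17, -9]
-19 → replaces -17 → [-19, -9]
-21 → replaces -19 → [-21, -9]
-10 → replaces -9 → [-21, -10]
-11 → replaces -10 → [-21, -11]
-12 → replaces -11 → [-21, -12]
-13 → replaces -12 → [-21, -13]
-24 → replaces -21 → [-24, -13]
-1 → extends → [-24, -13, -1]
-14 → replaces -13 → [-24, -14, -1]
-10 → replaces -1 → [-24, -14, -10]
Three tails, so the longest strictly decreasing subsequence of the original has length 3.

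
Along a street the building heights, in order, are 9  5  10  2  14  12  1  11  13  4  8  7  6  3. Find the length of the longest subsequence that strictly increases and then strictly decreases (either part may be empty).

9

inc[i] = longest strictly increasing subsequence ending at i; dec[i] = longest strictly decreasing subsequence starting at i:
i:      1  2  3  4  5  6  7  8  9 10 11 12 13 14
a[i]:   9  5 10  2 14 12  1 11 13  4  8  7  6  3
inc:    1  1  2  1  3  3  1  3  4  2  3  3  3  2
dec:    5  3  5  2  7  6  1  5  5  2  4  3  2  1
Best peak at i=5 (value 14): inc=3, dec=7, length 3+7−1 = 9.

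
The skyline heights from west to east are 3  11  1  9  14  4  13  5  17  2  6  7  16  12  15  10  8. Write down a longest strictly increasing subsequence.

3, 4, 5, 6, 7, 12, 15

Patience tails give the LIS length; then backtrack through the dp parents:
3 → extends → [3]
11 → extends → [3, 11]
1 → replaces 3 → [1, 11]
9 → replaces 11 → [1, 9]
14 → extends → [1, 9, 14]
4 → replaces 9 → [1, 4, 14]
13 → replaces 14 → [1, 4, 13]
5 → replaces 13 → [1, 4, 5]
17 → extends → [1, 4, 5, 17]
2 → replaces 4 → [1, 2, 5, 17]
6 → replaces 17 → [1, 2, 5, 6]
7 → extends → [1, 2, 5, 6, 7]
16 → extends → [1, 2, 5, 6, 7, 16]
12 → replaces 16 → [1, 2, 5, 6, 7, 12]
15 → extends → [1, 2, 5, 6, 7, 12, 15]
10 → replaces 12 → [1, 2, 5, 6, 7, 10, 15]
8 → replaces 10 → [1, 2, 5, 6, 7, 8, 15]
Length 7; one witness is 3, 4, 5, 6, 7, 12, 15.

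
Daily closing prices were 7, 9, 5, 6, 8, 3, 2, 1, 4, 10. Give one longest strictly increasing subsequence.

5, 6, 8, 10

Patience tails give the LIS length; then backtrack through the dp parents:
7 → extends → [7]
9 → extends → [7, 9]
5 → replaces 7 → [5, 9]
6 → replaces 9 → [5, 6]
8 → extends → [5, 6, 8]
3 → replaces 5 → [3, 6, 8]
2 → replaces 3 → [2, 6, 8]
1 → replaces 2 → [1, 6, 8]
4 → replaces 6 → [1, 4, 8]
10 → extends → [1, 4, 8, 10]
Length 4; one witness is 5, 6, 8, 10.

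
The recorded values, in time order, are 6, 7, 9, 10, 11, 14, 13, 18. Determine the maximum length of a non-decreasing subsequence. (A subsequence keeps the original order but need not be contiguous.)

Let dp[i] be the length of the longest such subsequence ending at index i:
i:      1  2  3  4  5  6  7  8
a[i]:   6  7  9 10 11 14 13 18
dp:     1  2  3  4  5  6  6  7
Maximum dp value is 7.

7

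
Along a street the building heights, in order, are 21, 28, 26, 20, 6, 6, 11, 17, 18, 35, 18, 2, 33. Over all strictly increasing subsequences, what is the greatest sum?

Let S[i] be the best sum of a strictly increasing subsequence ending at i:
i:      1  2  3  4  5  6  7  8  9 10 11 12 13
a[i]:  21 28 26 20  6  6 11 17 18 35 18  2 33
S:     21 49 47 20  6  6 17 34 52 87 52  2 85
Maximum is 87 (e.g. 6 + 11 + 17 + 18 + 35).

87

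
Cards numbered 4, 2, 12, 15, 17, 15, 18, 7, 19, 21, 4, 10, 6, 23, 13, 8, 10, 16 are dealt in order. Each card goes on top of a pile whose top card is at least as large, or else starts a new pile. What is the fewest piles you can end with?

The minimum number of non-increasing subsequences covering a sequence equals the length of its longest strictly increasing subsequence.
LIS length is 8 (e.g. 4, 12, 15, 17, 18, 19, 21, 23), so 8 piles are needed.

8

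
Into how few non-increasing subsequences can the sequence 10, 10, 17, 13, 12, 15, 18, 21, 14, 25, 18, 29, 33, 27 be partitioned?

8

The minimum number of non-increasing subsequences covering a sequence equals the length of its longest strictly increasing subsequence.
LIS length is 8 (e.g. 10, 13, 15, 18, 21, 25, 29, 33), so 8 piles are needed.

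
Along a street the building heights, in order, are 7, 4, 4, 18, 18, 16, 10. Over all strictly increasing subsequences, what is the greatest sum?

Let S[i] be the best sum of a strictly increasing subsequence ending at i:
i:      1  2  3  4  5  6  7
a[i]:   7  4  4 18 18 16 10
S:      7  4  4 25 25 23 17
Maximum is 25 (e.g. 7 + 18).

25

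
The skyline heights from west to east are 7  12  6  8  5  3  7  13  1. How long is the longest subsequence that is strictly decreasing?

5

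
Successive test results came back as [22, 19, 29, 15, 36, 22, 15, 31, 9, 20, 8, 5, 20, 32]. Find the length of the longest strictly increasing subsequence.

4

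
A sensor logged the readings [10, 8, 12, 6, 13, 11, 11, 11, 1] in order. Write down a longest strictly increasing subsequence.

10, 12, 13

Patience tails give the LIS length; then backtrack through the dp parents:
10 → extends → [10]
8 → replaces 10 → [8]
12 → extends → [8, 12]
6 → replaces 8 → [6, 12]
13 → extends → [6, 12, 13]
11 → replaces 12 → [6, 11, 13]
11 → already a tail → [6, 11, 13]
11 → already a tail → [6, 11, 13]
1 → replaces 6 → [1, 11, 13]
Length 3; one witness is 10, 12, 13.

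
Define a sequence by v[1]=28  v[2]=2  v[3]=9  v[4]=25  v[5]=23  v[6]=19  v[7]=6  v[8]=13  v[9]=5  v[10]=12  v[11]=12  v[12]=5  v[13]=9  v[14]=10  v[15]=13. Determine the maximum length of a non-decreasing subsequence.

6

Let dp[i] be the length of the longest such subsequence ending at index i:
i:      1  2  3  4  5  6  7  8  9 10 11 12 13 14 15
v[i]:  28  2  9 25 23 19  6 13  5 12 12  5  9 10 13
dp:     1  1  2  3  3  3  2  3  2  3  4  3  4  5  6
Maximum dp value is 6.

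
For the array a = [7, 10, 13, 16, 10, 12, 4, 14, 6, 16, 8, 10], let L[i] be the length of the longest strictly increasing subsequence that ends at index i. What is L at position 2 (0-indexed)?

3

dp[i] = 1 + max{dp[j] : j<i, a[j]<a[i]} (or 1 if no such j):
i:      0  1  2  3  4  5  6  7  8  9 10 11
a[i]:   7 10 13 16 10 12  4 14  6 16  8 10
dp:     1  2  3  4  2  3  1  4  2  5  3  4
At index 2 the value is 3.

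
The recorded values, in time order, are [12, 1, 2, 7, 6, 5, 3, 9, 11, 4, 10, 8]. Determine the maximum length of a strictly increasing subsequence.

5

Let dp[i] be the length of the longest such subsequence ending at index i:
i:      1  2  3  4  5  6  7  8  9 10 11 12
a[i]:  12  1  2  7  6  5  3  9 11  4 10  8
dp:     1  1  2  3  3  3  3  4  5  4  5  5
Maximum dp value is 5.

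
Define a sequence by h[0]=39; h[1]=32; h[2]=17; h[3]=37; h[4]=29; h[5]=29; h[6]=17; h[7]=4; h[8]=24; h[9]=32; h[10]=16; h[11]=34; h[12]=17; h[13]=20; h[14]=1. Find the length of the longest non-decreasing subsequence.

Track the smallest tail for each achievable length (allowing ties):
39 → extends → [39]
32 → replaces 39 → [32]
17 → replaces 32 → [17]
37 → extends → [17, 37]
29 → replaces 37 → [17, 29]
29 → extends → [17, 29, 29]
17 → replaces 29 → [17, 17, 29]
4 → replaces 17 → [4, 17, 29]
24 → replaces 29 → [4, 17, 24]
32 → extends → [4, 17, 24, 32]
16 → replaces 17 → [4, 16, 24, 32]
34 → extends → [4, 16, 24, 32, 34]
17 → replaces 24 → [4, 16, 17, 32, 34]
20 → replaces 32 → [4, 16, 17, 20, 34]
1 → replaces 4 → [1, 16, 17, 20, 34]
Five tails, so the longest non-decreasing subsequence has length 5 (e.g. 17, 29, 29, 32, 34).

5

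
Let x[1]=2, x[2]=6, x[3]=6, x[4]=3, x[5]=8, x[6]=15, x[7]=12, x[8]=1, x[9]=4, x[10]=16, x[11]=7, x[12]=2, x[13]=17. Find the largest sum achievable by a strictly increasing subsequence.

Let S[i] be the best sum of a strictly increasing subsequence ending at i:
i:      1  2  3  4  5  6  7  8  9 10 11 12 13
x[i]:   2  6  6  3  8 15 12  1  4 16  7  2 17
S:      2  8  8  5 16 31 28  1  9 47 16  3 64
Maximum is 64 (e.g. 2 + 6 + 8 + 15 + 16 + 17).

64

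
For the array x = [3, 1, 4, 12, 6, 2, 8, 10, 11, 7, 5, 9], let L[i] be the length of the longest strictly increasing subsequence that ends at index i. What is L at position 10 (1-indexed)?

4

dp[i] = 1 + max{dp[j] : j<i, x[j]<x[i]} (or 1 if no such j):
i:      1  2  3  4  5  6  7  8  9 10 11 12
x[i]:   3  1  4 12  6  2  8 10 11  7  5  9
dp:     1  1  2  3  3  2  4  5  6  4  3  5
At index 10 the value is 4.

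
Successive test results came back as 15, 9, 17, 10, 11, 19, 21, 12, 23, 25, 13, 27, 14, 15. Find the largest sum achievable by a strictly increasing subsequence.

147

Let S[i] be the best sum of a strictly increasing subsequence ending at i:
i:       1   2   3   4   5   6   7   8   9  10  11  12  13  14
a[i]:   15   9  17  10  11  19  21  12  23  25  13  27  14  15
S:      15   9  32  19  30  51  72  42  95 120  55 147  69  84
Maximum is 147 (e.g. 15 + 17 + 19 + 21 + 23 + 25 + 27).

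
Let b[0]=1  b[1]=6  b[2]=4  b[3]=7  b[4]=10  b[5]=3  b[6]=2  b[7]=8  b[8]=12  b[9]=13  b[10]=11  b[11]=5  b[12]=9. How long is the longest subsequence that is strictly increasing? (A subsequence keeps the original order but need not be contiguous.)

6

Track the smallest tail for each achievable length (strict):
1 → extends → [1]
6 → extends → [1, 6]
4 → replaces 6 → [1, 4]
7 → extends → [1, 4, 7]
10 → extends → [1, 4, 7, 10]
3 → replaces 4 → [1, 3, 7, 10]
2 → replaces 3 → [1, 2, 7, 10]
8 → replaces 10 → [1, 2, 7, 8]
12 → extends → [1, 2, 7, 8, 12]
13 → extends → [1, 2, 7, 8, 12, 13]
11 → replaces 12 → [1, 2, 7, 8, 11, 13]
5 → replaces 7 → [1, 2, 5, 8, 11, 13]
9 → replaces 11 → [1, 2, 5, 8, 9, 13]
Six tails, so the longest strictly increasing subsequence has length 6 (e.g. 1, 6, 7, 10, 12, 13).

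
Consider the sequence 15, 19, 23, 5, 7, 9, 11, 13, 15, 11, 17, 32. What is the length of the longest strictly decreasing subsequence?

3

Negate each value so 'decreasing' becomes 'increasing', then run patience tails on the negated sequence:
-15 → extends → [-15]
-19 → replaces -15 → [-19]
-23 → replaces -19 → [-23]
-5 → extends → [-23, -5]
-7 → replaces -5 → [-23, -7]
-9 → replaces -7 → [-23, -9]
-11 → replaces -9 → [-23, -11]
-13 → replaces -11 → [-23, -13]
-15 → replaces -13 → [-23, -15]
-11 → extends → [-23, -15, -11]
-17 → replaces -15 → [-23, -17, -11]
-32 → replaces -23 → [-32, -17, -11]
Three tails, so the longest strictly decreasing subsequence of the original has length 3.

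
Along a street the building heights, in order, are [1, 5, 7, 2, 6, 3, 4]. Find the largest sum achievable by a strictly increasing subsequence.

13

Let S[i] be the best sum of a strictly increasing subsequence ending at i:
i:      1  2  3  4  5  6  7
a[i]:   1  5  7  2  6  3  4
S:      1  6 13  3 12  6 10
Maximum is 13 (e.g. 1 + 5 + 7).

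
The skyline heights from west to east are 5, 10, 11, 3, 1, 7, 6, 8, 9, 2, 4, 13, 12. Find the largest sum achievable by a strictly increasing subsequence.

Let S[i] be the best sum of a strictly increasing subsequence ending at i:
i:      1  2  3  4  5  6  7  8  9 10 11 12 13
a[i]:   5 10 11  3  1  7  6  8  9  2  4 13 12
S:      5 15 26  3  1 12 11 20 29  3  7 42 41
Maximum is 42 (e.g. 5 + 7 + 8 + 9 + 13).

42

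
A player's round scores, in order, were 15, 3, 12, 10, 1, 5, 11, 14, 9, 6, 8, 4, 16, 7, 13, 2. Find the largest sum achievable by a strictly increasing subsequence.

54

Let S[i] be the best sum of a strictly increasing subsequence ending at i:
i:      1  2  3  4  5  6  7  8  9 10 11 12 13 14 15 16
a[i]:  15  3 12 10  1  5 11 14  9  6  8  4 16  7 13  2
S:     15  3 15 13  1  8 24 38 17 14 22  7 54 21 37  3
Maximum is 54 (e.g. 3 + 10 + 11 + 14 + 16).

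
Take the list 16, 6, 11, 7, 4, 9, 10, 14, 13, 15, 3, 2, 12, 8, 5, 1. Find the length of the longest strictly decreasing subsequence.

7

Let dp[i] be the longest strictly decreasing subsequence ending at i:
i:      1  2  3  4  5  6  7  8  9 10 11 12 13 14 15 16
a[i]:  16  6 11  7  4  9 10 14 13 15  3  2 12  8  5  1
dp:     1  2  2  3  4  3  3  2  3  2  5  6  4  5  6  7
Maximum is 7.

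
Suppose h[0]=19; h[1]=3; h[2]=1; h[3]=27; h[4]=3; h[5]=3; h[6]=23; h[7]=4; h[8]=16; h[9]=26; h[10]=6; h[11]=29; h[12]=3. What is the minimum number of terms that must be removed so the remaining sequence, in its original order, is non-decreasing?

Fewest deletions = n − (longest non-decreasing subsequence).
i:      0  1  2  3  4  5  6  7  8  9 10 11 12
h[i]:  19  3  1 27  3  3 23  4 16 26  6 29  3
dp:     1  1  1  2  2  3  4  4  5  6  5  7  4
max dp = 7, so deletions = 13 − 7 = 6.

6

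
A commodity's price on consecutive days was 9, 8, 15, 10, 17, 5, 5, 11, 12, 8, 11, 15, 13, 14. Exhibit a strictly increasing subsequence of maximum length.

9, 10, 11, 12, 13, 14

Patience tails give the LIS length; then backtrack through the dp parents:
9 → extends → [9]
8 → replaces 9 → [8]
15 → extends → [8, 15]
10 → replaces 15 → [8, 10]
17 → extends → [8, 10, 17]
5 → replaces 8 → [5, 10, 17]
5 → already a tail → [5, 10, 17]
11 → replaces 17 → [5, 10, 11]
12 → extends → [5, 10, 11, 12]
8 → replaces 10 → [5, 8, 11, 12]
11 → already a tail → [5, 8, 11, 12]
15 → extends → [5, 8, 11, 12, 15]
13 → replaces 15 → [5, 8, 11, 12, 13]
14 → extends → [5, 8, 11, 12, 13, 14]
Length 6; one witness is 9, 10, 11, 12, 13, 14.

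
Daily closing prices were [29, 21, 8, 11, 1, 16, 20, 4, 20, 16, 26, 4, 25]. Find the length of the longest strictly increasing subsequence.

Track the smallest tail for each achievable length (strict):
29 → extends → [29]
21 → replaces 29 → [21]
8 → replaces 21 → [8]
11 → extends → [8, 11]
1 → replaces 8 → [1, 11]
16 → extends → [1, 11, 16]
20 → extends → [1, 11, 16, 20]
4 → replaces 11 → [1, 4, 16, 20]
20 → already a tail → [1, 4, 16, 20]
16 → already a tail → [1, 4, 16, 20]
26 → extends → [1, 4, 16, 20, 26]
4 → already a tail → [1, 4, 16, 20, 26]
25 → replaces 26 → [1, 4, 16, 20, 25]
Five tails, so the longest strictly increasing subsequence has length 5 (e.g. 8, 11, 16, 20, 26).

5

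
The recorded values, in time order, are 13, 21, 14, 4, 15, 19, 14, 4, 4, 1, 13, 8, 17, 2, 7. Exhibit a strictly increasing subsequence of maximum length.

Patience tails give the LIS length; then backtrack through the dp parents:
13 → extends → [13]
21 → extends → [13, 21]
14 → replaces 21 → [13, 14]
4 → replaces 13 → [4, 14]
15 → extends → [4, 14, 15]
19 → extends → [4, 14, 15, 19]
14 → already a tail → [4, 14, 15, 19]
4 → already a tail → [4, 14, 15, 19]
4 → already a tail → [4, 14, 15, 19]
1 → replaces 4 → [1, 14, 15, 19]
13 → replaces 14 → [1, 13, 15, 19]
8 → replaces 13 → [1, 8, 15, 19]
17 → replaces 19 → [1, 8, 15, 17]
2 → replaces 8 → [1, 2, 15, 17]
7 → replaces 15 → [1, 2, 7, 17]
Length 4; one witness is 13, 14, 15, 19.

13, 14, 15, 19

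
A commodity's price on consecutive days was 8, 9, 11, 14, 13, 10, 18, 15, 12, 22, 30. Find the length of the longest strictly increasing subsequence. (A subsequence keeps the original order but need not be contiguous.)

7

Let dp[i] be the length of the longest such subsequence ending at index i:
i:      1  2  3  4  5  6  7  8  9 10 11
a[i]:   8  9 11 14 13 10 18 15 12 22 30
dp:     1  2  3  4  4  3  5  5  4  6  7
Maximum dp value is 7.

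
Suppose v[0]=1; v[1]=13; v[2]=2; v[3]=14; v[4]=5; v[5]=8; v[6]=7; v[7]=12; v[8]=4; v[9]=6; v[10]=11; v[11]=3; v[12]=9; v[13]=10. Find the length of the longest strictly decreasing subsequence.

Negate each value so 'decreasing' becomes 'increasing', then run patience tails on the negated sequence:
-1 → extends → [-1]
-13 → replaces -1 → [-13]
-2 → extends → [-13, -2]
-14 → replaces -13 → [-14, -2]
-5 → replaces -2 → [-14, -5]
-8 → replaces -5 → [-14, -8]
-7 → extends → [-14, -8, -7]
-12 → replaces -8 → [-14, -12, -7]
-4 → extends → [-14, -12, -7, -4]
-6 → replaces -4 → [-14, -12, -7, -6]
-11 → replaces -7 → [-14, -12, -11, -6]
-3 → extends → [-14, -12, -11, -6, -3]
-9 → replaces -6 → [-14, -12, -11, -9, -3]
-10 → replaces -9 → [-14, -12, -11, -10, -3]
Five tails, so the longest strictly decreasing subsequence of the original has length 5.

5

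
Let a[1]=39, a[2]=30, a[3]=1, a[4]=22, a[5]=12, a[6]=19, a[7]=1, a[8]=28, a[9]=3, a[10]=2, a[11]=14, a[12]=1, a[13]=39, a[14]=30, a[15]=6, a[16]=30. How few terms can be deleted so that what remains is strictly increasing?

Fewest deletions = n − (longest strictly increasing subsequence).
Patience tails:
39 → extends → [39]
30 → replaces 39 → [30]
1 → replaces 30 → [1]
22 → extends → [1, 22]
12 → replaces 22 → [1, 12]
19 → extends → [1, 12, 19]
1 → already a tail → [1, 12, 19]
28 → extends → [1, 12, 19, 28]
3 → replaces 12 → [1, 3, 19, 28]
2 → replaces 3 → [1, 2, 19, 28]
14 → replaces 19 → [1, 2, 14, 28]
1 → already a tail → [1, 2, 14, 28]
39 → extends → [1, 2, 14, 28, 39]
30 → replaces 39 → [1, 2, 14, 28, 30]
6 → replaces 14 → [1, 2, 6, 28, 30]
30 → already a tail → [1, 2, 6, 28, 30]
Longest strictly increasing subsequence has length 5, so deletions = 16 − 5 = 11.

11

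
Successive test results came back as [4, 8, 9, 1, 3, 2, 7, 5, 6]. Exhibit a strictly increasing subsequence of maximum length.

1, 3, 5, 6

Patience tails give the LIS length; then backtrack through the dp parents:
4 → extends → [4]
8 → extends → [4, 8]
9 → extends → [4, 8, 9]
1 → replaces 4 → [1, 8, 9]
3 → replaces 8 → [1, 3, 9]
2 → replaces 3 → [1, 2, 9]
7 → replaces 9 → [1, 2, 7]
5 → replaces 7 → [1, 2, 5]
6 → extends → [1, 2, 5, 6]
Length 4; one witness is 1, 3, 5, 6.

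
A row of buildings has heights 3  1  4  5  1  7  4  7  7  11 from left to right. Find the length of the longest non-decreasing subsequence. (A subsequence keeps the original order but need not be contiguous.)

7

Track the smallest tail for each achievable length (allowing ties):
3 → extends → [3]
1 → replaces 3 → [1]
4 → extends → [1, 4]
5 → extends → [1, 4, 5]
1 → replaces 4 → [1, 1, 5]
7 → extends → [1, 1, 5, 7]
4 → replaces 5 → [1, 1, 4, 7]
7 → extends → [1, 1, 4, 7, 7]
7 → extends → [1, 1, 4, 7, 7, 7]
11 → extends → [1, 1, 4, 7, 7, 7, 11]
Seven tails, so the longest non-decreasing subsequence has length 7 (e.g. 3, 4, 5, 7, 7, 7, 11).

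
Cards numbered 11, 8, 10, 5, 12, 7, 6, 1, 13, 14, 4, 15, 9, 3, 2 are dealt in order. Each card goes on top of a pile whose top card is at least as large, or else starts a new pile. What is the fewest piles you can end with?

6

Place each on the leftmost legal pile:
11 → new pile 1 (tops now [11])
8 → pile 1 (tops now [8])
10 → new pile 2 (tops now [8, 10])
5 → pile 1 (tops now [5, 10])
12 → new pile 3 (tops now [5, 10, 12])
7 → pile 2 (tops now [5, 7, 12])
6 → pile 2 (tops now [5, 6, 12])
1 → pile 1 (tops now [1, 6, 12])
13 → new pile 4 (tops now [1, 6, 12, 13])
14 → new pile 5 (tops now [1, 6, 12, 13, 14])
4 → pile 2 (tops now [1, 4, 12, 13, 14])
15 → new pile 6 (tops now [1, 4, 12, 13, 14, 15])
9 → pile 3 (tops now [1, 4, 9, 13, 14, 15])
3 → pile 2 (tops now [1, 3, 9, 13, 14, 15])
2 → pile 2 (tops now [1, 2, 9, 13, 14, 15])
Six piles.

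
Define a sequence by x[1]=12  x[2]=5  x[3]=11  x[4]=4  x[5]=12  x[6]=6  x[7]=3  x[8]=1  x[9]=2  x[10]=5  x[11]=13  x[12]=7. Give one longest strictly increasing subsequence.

5, 11, 12, 13

Patience tails give the LIS length; then backtrack through the dp parents:
12 → extends → [12]
5 → replaces 12 → [5]
11 → extends → [5, 11]
4 → replaces 5 → [4, 11]
12 → extends → [4, 11, 12]
6 → replaces 11 → [4, 6, 12]
3 → replaces 4 → [3, 6, 12]
1 → replaces 3 → [1, 6, 12]
2 → replaces 6 → [1, 2, 12]
5 → replaces 12 → [1, 2, 5]
13 → extends → [1, 2, 5, 13]
7 → replaces 13 → [1, 2, 5, 7]
Length 4; one witness is 5, 11, 12, 13.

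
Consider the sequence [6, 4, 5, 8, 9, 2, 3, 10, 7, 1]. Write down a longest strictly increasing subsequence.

Patience tails give the LIS length; then backtrack through the dp parents:
6 → extends → [6]
4 → replaces 6 → [4]
5 → extends → [4, 5]
8 → extends → [4, 5, 8]
9 → extends → [4, 5, 8, 9]
2 → replaces 4 → [2, 5, 8, 9]
3 → replaces 5 → [2, 3, 8, 9]
10 → extends → [2, 3, 8, 9, 10]
7 → replaces 8 → [2, 3, 7, 9, 10]
1 → replaces 2 → [1, 3, 7, 9, 10]
Length 5; one witness is 4, 5, 8, 9, 10.

4, 5, 8, 9, 10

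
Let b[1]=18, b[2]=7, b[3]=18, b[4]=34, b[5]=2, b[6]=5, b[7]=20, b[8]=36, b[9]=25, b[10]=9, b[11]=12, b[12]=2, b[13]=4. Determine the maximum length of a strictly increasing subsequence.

Track the smallest tail for each achievable length (strict):
18 → extends → [18]
7 → replaces 18 → [7]
18 → extends → [7, 18]
34 → extends → [7, 18, 34]
2 → replaces 7 → [2, 18, 34]
5 → replaces 18 → [2, 5, 34]
20 → replaces 34 → [2, 5, 20]
36 → extends → [2, 5, 20, 36]
25 → replaces 36 → [2, 5, 20, 25]
9 → replaces 20 → [2, 5, 9, 25]
12 → replaces 25 → [2, 5, 9, 12]
2 → already a tail → [2, 5, 9, 12]
4 → replaces 5 → [2, 4, 9, 12]
Four tails, so the longest strictly increasing subsequence has length 4 (e.g. 7, 18, 34, 36).

4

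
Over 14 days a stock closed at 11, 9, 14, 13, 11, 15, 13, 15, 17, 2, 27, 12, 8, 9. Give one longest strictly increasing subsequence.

Patience tails give the LIS length; then backtrack through the dp parents:
11 → extends → [11]
9 → replaces 11 → [9]
14 → extends → [9, 14]
13 → replaces 14 → [9, 13]
11 → replaces 13 → [9, 11]
15 → extends → [9, 11, 15]
13 → replaces 15 → [9, 11, 13]
15 → extends → [9, 11, 13, 15]
17 → extends → [9, 11, 13, 15, 17]
2 → replaces 9 → [2, 11, 13, 15, 17]
27 → extends → [2, 11, 13, 15, 17, 27]
12 → replaces 13 → [2, 11, 12, 15, 17, 27]
8 → replaces 11 → [2, 8, 12, 15, 17, 27]
9 → replaces 12 → [2, 8, 9, 15, 17, 27]
Length 6; one witness is 9, 11, 13, 15, 17, 27.

9, 11, 13, 15, 17, 27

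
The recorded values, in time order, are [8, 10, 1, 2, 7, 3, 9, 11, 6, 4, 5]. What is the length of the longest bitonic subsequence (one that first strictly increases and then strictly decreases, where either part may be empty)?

7

inc[i] = longest strictly increasing subsequence ending at i; dec[i] = longest strictly decreasing subsequence starting at i:
i:      1  2  3  4  5  6  7  8  9 10 11
a[i]:   8 10  1  2  7  3  9 11  6  4  5
inc:    1  2  1  2  3  3  4  5  4  4  5
dec:    4  4  1  1  3  1  3  3  2  1  1
Best peak at i=8 (value 11): inc=5, dec=3, length 5+3−1 = 7.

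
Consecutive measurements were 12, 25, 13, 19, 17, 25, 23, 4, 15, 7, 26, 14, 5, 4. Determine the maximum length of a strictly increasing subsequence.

5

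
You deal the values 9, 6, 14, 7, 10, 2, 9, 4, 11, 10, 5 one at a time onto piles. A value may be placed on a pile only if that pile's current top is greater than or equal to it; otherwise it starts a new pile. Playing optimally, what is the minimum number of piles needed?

The minimum number of non-increasing subsequences covering a sequence equals the length of its longest strictly increasing subsequence.
LIS length is 4 (e.g. 6, 7, 10, 11), so 4 piles are needed.

4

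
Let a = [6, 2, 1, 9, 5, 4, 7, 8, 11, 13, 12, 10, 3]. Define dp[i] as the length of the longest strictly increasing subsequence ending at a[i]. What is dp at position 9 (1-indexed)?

dp[i] = 1 + max{dp[j] : j<i, a[j]<a[i]} (or 1 if no such j):
i:      1  2  3  4  5  6  7  8  9 10 11 12 13
a[i]:   6  2  1  9  5  4  7  8 11 13 12 10  3
dp:     1  1  1  2  2  2  3  4  5  6  6  5  2
At index 9 the value is 5.

5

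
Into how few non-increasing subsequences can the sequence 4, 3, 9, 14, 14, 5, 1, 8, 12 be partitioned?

4

The minimum number of non-increasing subsequences covering a sequence equals the length of its longest strictly increasing subsequence.
LIS length is 4 (e.g. 4, 5, 8, 12), so 4 piles are needed.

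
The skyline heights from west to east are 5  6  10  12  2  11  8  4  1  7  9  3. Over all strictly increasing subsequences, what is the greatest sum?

33

Let S[i] be the best sum of a strictly increasing subsequence ending at i:
i:      1  2  3  4  5  6  7  8  9 10 11 12
a[i]:   5  6 10 12  2 11  8  4  1  7  9  3
S:      5 11 21 33  2 32 19  6  1 18 28  5
Maximum is 33 (e.g. 5 + 6 + 10 + 12).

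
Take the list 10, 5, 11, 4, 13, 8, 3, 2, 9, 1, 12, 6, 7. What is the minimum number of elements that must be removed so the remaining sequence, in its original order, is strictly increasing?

Fewest deletions = n − (longest strictly increasing subsequence).
Patience tails:
10 → extends → [10]
5 → replaces 10 → [5]
11 → extends → [5, 11]
4 → replaces 5 → [4, 11]
13 → extends → [4, 11, 13]
8 → replaces 11 → [4, 8, 13]
3 → replaces 4 → [3, 8, 13]
2 → replaces 3 → [2, 8, 13]
9 → replaces 13 → [2, 8, 9]
1 → replaces 2 → [1, 8, 9]
12 → extends → [1, 8, 9, 12]
6 → replaces 8 → [1, 6, 9, 12]
7 → replaces 9 → [1, 6, 7, 12]
Longest strictly increasing subsequence has length 4, so deletions = 13 − 4 = 9.

9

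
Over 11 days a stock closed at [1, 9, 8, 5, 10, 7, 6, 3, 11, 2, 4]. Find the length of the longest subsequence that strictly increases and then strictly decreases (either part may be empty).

7

inc[i] = longest strictly increasing subsequence ending at i; dec[i] = longest strictly decreasing subsequence starting at i:
i:      1  2  3  4  5  6  7  8  9 10 11
a[i]:   1  9  8  5 10  7  6  3 11  2  4
inc:    1  2  2  2  3  3  3  2  4  2  3
dec:    1  6  5  3  5  4  3  2  2  1  1
Best peak at i=2 (value 9): inc=2, dec=6, length 2+6−1 = 7.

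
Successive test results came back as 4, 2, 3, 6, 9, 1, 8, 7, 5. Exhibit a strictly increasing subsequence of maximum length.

Patience tails give the LIS length; then backtrack through the dp parents:
4 → extends → [4]
2 → replaces 4 → [2]
3 → extends → [2, 3]
6 → extends → [2, 3, 6]
9 → extends → [2, 3, 6, 9]
1 → replaces 2 → [1, 3, 6, 9]
8 → replaces 9 → [1, 3, 6, 8]
7 → replaces 8 → [1, 3, 6, 7]
5 → replaces 6 → [1, 3, 5, 7]
Length 4; one witness is 2, 3, 6, 9.

2, 3, 6, 9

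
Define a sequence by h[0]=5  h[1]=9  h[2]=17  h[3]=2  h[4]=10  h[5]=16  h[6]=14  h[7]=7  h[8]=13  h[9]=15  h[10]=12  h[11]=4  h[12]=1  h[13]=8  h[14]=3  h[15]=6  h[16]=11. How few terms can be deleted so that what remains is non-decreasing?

Fewest deletions = n − (longest non-decreasing subsequence).
Patience tails:
5 → extends → [5]
9 → extends → [5, 9]
17 → extends → [5, 9, 17]
2 → replaces 5 → [2, 9, 17]
10 → replaces 17 → [2, 9, 10]
16 → extends → [2, 9, 10, 16]
14 → replaces 16 → [2, 9, 10, 14]
7 → replaces 9 → [2, 7, 10, 14]
13 → replaces 14 → [2, 7, 10, 13]
15 → extends → [2, 7, 10, 13, 15]
12 → replaces 13 → [2, 7, 10, 12, 15]
4 → replaces 7 → [2, 4, 10, 12, 15]
1 → replaces 2 → [1, 4, 10, 12, 15]
8 → replaces 10 → [1, 4, 8, 12, 15]
3 → replaces 4 → [1, 3, 8, 12, 15]
6 → replaces 8 → [1, 3, 6, 12, 15]
11 → replaces 12 → [1, 3, 6, 11, 15]
Longest non-decreasing subsequence has length 5, so deletions = 17 − 5 = 12.

12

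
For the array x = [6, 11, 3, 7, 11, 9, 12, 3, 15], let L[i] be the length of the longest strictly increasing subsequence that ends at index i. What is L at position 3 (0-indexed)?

2

dp[i] = 1 + max{dp[j] : j<i, x[j]<x[i]} (or 1 if no such j):
i:      0  1  2  3  4  5  6  7  8
x[i]:   6 11  3  7 11  9 12  3 15
dp:     1  2  1  2  3  3  4  1  5
At index 3 the value is 2.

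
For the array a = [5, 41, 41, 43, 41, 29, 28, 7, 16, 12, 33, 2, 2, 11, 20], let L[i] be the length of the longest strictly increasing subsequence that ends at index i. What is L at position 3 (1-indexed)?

dp[i] = 1 + max{dp[j] : j<i, a[j]<a[i]} (or 1 if no such j):
i:      1  2  3  4  5  6  7  8  9 10 11 12 13 14 15
a[i]:   5 41 41 43 41 29 28  7 16 12 33  2  2 11 20
dp:     1  2  2  3  2  2  2  2  3  3  4  1  1  3  4
At index 3 the value is 2.

2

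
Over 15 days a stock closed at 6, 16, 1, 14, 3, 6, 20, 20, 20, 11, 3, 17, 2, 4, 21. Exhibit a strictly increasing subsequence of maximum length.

1, 3, 6, 11, 17, 21

Patience tails give the LIS length; then backtrack through the dp parents:
6 → extends → [6]
16 → extends → [6, 16]
1 → replaces 6 → [1, 16]
14 → replaces 16 → [1, 14]
3 → replaces 14 → [1, 3]
6 → extends → [1, 3, 6]
20 → extends → [1, 3, 6, 20]
20 → already a tail → [1, 3, 6, 20]
20 → already a tail → [1, 3, 6, 20]
11 → replaces 20 → [1, 3, 6, 11]
3 → already a tail → [1, 3, 6, 11]
17 → extends → [1, 3, 6, 11, 17]
2 → replaces 3 → [1, 2, 6, 11, 17]
4 → replaces 6 → [1, 2, 4, 11, 17]
21 → extends → [1, 2, 4, 11, 17, 21]
Length 6; one witness is 1, 3, 6, 11, 17, 21.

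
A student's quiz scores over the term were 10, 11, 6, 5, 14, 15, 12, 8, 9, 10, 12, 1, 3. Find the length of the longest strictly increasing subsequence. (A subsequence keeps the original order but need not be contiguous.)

5

Track the smallest tail for each achievable length (strict):
10 → extends → [10]
11 → extends → [10, 11]
6 → replaces 10 → [6, 11]
5 → replaces 6 → [5, 11]
14 → extends → [5, 11, 14]
15 → extends → [5, 11, 14, 15]
12 → replaces 14 → [5, 11, 12, 15]
8 → replaces 11 → [5, 8, 12, 15]
9 → replaces 12 → [5, 8, 9, 15]
10 → replaces 15 → [5, 8, 9, 10]
12 → extends → [5, 8, 9, 10, 12]
1 → replaces 5 → [1, 8, 9, 10, 12]
3 → replaces 8 → [1, 3, 9, 10, 12]
Five tails, so the longest strictly increasing subsequence has length 5 (e.g. 6, 8, 9, 10, 12).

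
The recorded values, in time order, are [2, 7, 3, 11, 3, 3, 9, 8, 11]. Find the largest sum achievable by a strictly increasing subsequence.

Let S[i] be the best sum of a strictly increasing subsequence ending at i:
i:      1  2  3  4  5  6  7  8  9
a[i]:   2  7  3 11  3  3  9  8 11
S:      2  9  5 20  5  5 18 17 29
Maximum is 29 (e.g. 2 + 7 + 9 + 11).

29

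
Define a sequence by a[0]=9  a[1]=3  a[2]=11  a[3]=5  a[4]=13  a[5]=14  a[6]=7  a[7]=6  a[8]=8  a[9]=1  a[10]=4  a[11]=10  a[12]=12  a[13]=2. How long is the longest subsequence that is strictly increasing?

6

Let dp[i] be the length of the longest such subsequence ending at index i:
i:      0  1  2  3  4  5  6  7  8  9 10 11 12 13
a[i]:   9  3 11  5 13 14  7  6  8  1  4 10 12  2
dp:     1  1  2  2  3  4  3  3  4  1  2  5  6  2
Maximum dp value is 6.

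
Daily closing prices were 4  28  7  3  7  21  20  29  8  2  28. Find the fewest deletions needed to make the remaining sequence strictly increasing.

Fewest deletions = n − (longest strictly increasing subsequence).
Patience tails:
4 → extends → [4]
28 → extends → [4, 28]
7 → replaces 28 → [4, 7]
3 → replaces 4 → [3, 7]
7 → already a tail → [3, 7]
21 → extends → [3, 7, 21]
20 → replaces 21 → [3, 7, 20]
29 → extends → [3, 7, 20, 29]
8 → replaces 20 → [3, 7, 8, 29]
2 → replaces 3 → [2, 7, 8, 29]
28 → replaces 29 → [2, 7, 8, 28]
Longest strictly increasing subsequence has length 4, so deletions = 11 − 4 = 7.

7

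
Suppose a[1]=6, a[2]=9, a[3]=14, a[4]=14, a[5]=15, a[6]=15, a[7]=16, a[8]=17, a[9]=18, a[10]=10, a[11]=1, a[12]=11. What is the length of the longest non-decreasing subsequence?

Track the smallest tail for each achievable length (allowing ties):
6 → extends → [6]
9 → extends → [6, 9]
14 → extends → [6, 9, 14]
14 → extends → [6, 9, 14, 14]
15 → extends → [6, 9, 14, 14, 15]
15 → extends → [6, 9, 14, 14, 15, 15]
16 → extends → [6, 9, 14, 14, 15, 15, 16]
17 → extends → [6, 9, 14, 14, 15, 15, 16, 17]
18 → extends → [6, 9, 14, 14, 15, 15, 16, 17, 18]
10 → replaces 14 → [6, 9, 10, 14, 15, 15, 16, 17, 18]
1 → replaces 6 → [1, 9, 10, 14, 15, 15, 16, 17, 18]
11 → replaces 14 → [1, 9, 10, 11, 15, 15, 16, 17, 18]
Nine tails, so the longest non-decreasing subsequence has length 9 (e.g. 6, 9, 14, 14, 15, 15, 16, 17, 18).

9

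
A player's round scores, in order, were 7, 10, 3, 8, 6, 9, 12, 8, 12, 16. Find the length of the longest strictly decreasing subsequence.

Negate each value so 'decreasing' becomes 'increasing', then run patience tails on the negated sequence:
-7 → extends → [-7]
-10 → replaces -7 → [-10]
-3 → extends → [-10, -3]
-8 → replaces -3 → [-10, -8]
-6 → extends → [-10, -8, -6]
-9 → replaces -8 → [-10, -9, -6]
-12 → replaces -10 → [-12, -9, -6]
-8 → replaces -6 → [-12, -9, -8]
-12 → already a tail → [-12, -9, -8]
-16 → replaces -12 → [-16, -9, -8]
Three tails, so the longest strictly decreasing subsequence of the original has length 3.

3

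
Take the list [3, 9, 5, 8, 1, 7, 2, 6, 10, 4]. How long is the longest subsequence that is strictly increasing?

Let dp[i] be the length of the longest such subsequence ending at index i:
i:      1  2  3  4  5  6  7  8  9 10
a[i]:   3  9  5  8  1  7  2  6 10  4
dp:     1  2  2  3  1  3  2  3  4  3
Maximum dp value is 4.

4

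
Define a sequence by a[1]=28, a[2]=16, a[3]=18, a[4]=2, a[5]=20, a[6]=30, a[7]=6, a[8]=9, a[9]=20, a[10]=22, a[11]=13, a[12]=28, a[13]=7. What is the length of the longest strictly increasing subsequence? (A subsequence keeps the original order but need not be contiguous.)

Let dp[i] be the length of the longest such subsequence ending at index i:
i:      1  2  3  4  5  6  7  8  9 10 11 12 13
a[i]:  28 16 18  2 20 30  6  9 20 22 13 28  7
dp:     1  1  2  1  3  4  2  3  4  5  4  6  3
Maximum dp value is 6.

6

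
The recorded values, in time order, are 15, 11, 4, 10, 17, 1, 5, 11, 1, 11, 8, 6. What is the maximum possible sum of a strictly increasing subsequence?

32

Let S[i] be the best sum of a strictly increasing subsequence ending at i:
i:      1  2  3  4  5  6  7  8  9 10 11 12
a[i]:  15 11  4 10 17  1  5 11  1 11  8  6
S:     15 11  4 14 32  1  9 25  1 25 17 15
Maximum is 32 (e.g. 15 + 17).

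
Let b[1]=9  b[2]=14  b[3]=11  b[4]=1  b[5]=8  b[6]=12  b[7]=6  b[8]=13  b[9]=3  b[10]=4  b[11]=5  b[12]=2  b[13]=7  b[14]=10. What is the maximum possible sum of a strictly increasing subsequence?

Let S[i] be the best sum of a strictly increasing subsequence ending at i:
i:      1  2  3  4  5  6  7  8  9 10 11 12 13 14
b[i]:   9 14 11  1  8 12  6 13  3  4  5  2  7 10
S:      9 23 20  1  9 32  7 45  4  8 13  3 20 30
Maximum is 45 (e.g. 9 + 11 + 12 + 13).

45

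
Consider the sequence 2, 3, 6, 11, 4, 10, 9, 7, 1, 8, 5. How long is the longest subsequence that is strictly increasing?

Let dp[i] be the length of the longest such subsequence ending at index i:
i:      1  2  3  4  5  6  7  8  9 10 11
a[i]:   2  3  6 11  4 10  9  7  1  8  5
dp:     1  2  3  4  3  4  4  4  1  5  4
Maximum dp value is 5.

5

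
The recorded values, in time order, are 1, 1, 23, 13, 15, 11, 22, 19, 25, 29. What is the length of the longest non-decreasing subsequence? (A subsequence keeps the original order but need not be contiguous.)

7

Track the smallest tail for each achievable length (allowing ties):
1 → extends → [1]
1 → extends → [1, 1]
23 → extends → [1, 1, 23]
13 → replaces 23 → [1, 1, 13]
15 → extends → [1, 1, 13, 15]
11 → replaces 13 → [1, 1, 11, 15]
22 → extends → [1, 1, 11, 15, 22]
19 → replaces 22 → [1, 1, 11, 15, 19]
25 → extends → [1, 1, 11, 15, 19, 25]
29 → extends → [1, 1, 11, 15, 19, 25, 29]
Seven tails, so the longest non-decreasing subsequence has length 7 (e.g. 1, 1, 13, 15, 22, 25, 29).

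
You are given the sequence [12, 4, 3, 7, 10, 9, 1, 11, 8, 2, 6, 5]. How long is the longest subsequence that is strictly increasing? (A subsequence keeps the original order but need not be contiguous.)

4

Let dp[i] be the length of the longest such subsequence ending at index i:
i:      1  2  3  4  5  6  7  8  9 10 11 12
a[i]:  12  4  3  7 10  9  1 11  8  2  6  5
dp:     1  1  1  2  3  3  1  4  3  2  3  3
Maximum dp value is 4.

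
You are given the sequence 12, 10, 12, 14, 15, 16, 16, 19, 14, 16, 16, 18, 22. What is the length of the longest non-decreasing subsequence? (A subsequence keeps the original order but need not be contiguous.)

10

Track the smallest tail for each achievable length (allowing ties):
12 → extends → [12]
10 → replaces 12 → [10]
12 → extends → [10, 12]
14 → extends → [10, 12, 14]
15 → extends → [10, 12, 14, 15]
16 → extends → [10, 12, 14, 15, 16]
16 → extends → [10, 12, 14, 15, 16, 16]
19 → extends → [10, 12, 14, 15, 16, 16, 19]
14 → replaces 15 → [10, 12, 14, 14, 16, 16, 19]
16 → replaces 19 → [10, 12, 14, 14, 16, 16, 16]
16 → extends → [10, 12, 14, 14, 16, 16, 16, 16]
18 → extends → [10, 12, 14, 14, 16, 16, 16, 16, 18]
22 → extends → [10, 12, 14, 14, 16, 16, 16, 16, 18, 22]
Ten tails, so the longest non-decreasing subsequence has length 10 (e.g. 12, 12, 14, 15, 16, 16, 16, 16, 18, 22).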